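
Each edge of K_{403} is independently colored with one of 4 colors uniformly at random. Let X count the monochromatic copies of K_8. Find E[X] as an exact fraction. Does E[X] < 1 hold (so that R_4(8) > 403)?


E[X] = C(403, 8) · 4^{1 − 28} = 16090020602228430 · 4^{−27} = 16090020602228430/18014398509481984.
As a reduced fraction: E[X] = 8045010301114215/9007199254740992 ≈ 0.893176.
Is E[X] < 1? YES.
Since E[X] < 1, there exists a 4-coloring of K_{403} with no monochromatic K_8; hence R_4(8) > 403.

E[X] = 8045010301114215/9007199254740992 ≈ 0.893176; E[X] < 1, so R_4(8) > 403.


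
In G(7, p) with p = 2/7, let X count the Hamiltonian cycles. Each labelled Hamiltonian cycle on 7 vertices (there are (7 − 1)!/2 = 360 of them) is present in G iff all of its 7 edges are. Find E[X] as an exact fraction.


K_7 has (7 − 1)!/2 = 360 labelled Hamiltonian cycles.
For each such Hamiltonian cycle H, let X_H = 1 if all 7 edges of H are present in G. Then P[X_H = 1] = p^{7} = (2/7)^{7} = 128/823543.
Summing the indicators: E[X] = Σ_H E[X_H] = 360 · p^{7} = 360 · 128/823543 = 46080/823543.
Numerically: E[X] ≈ 0.056.

E[X] = 360 · (2/7)^{7} = 46080/823543 ≈ 0.056.


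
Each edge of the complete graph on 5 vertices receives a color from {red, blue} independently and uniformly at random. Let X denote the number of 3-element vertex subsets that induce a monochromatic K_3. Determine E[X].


Let X = Σ_S X_S over the C(5, 3) = 10 subsets S of size 3, where X_S = 1 if the K_3 on S is monochromatic.
For a fixed S, the K_3 on S has C(3, 2) = 3 edges. P[all 3 edges red] = (1/2)^3, and likewise for blue, so P[monochromatic] = 2·(1/2)^3 = 2^{1 − 3} = 1/4.
By linearity of expectation: E[X] = C(5, 3) · 2^{1 − 3} = 10 · 1/4 = 5/2.
Numerically: E[X] ≈ 2.5000.

E[X] = C(5,3)·2^(1−C(3,2)) = 5/2 ≈ 2.5000.


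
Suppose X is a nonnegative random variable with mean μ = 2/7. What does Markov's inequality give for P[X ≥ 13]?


μ = E[X] = 2/7, a = 13.
Markov: P[X ≥ 13] ≤ μ/a = (2/7)/13 = 2/91.
Numerically: ≈ 0.021978.
(Since a = 13 > μ = 0.285714, the bound 2/91 is < 1 and informative.)

P[X ≥ 13] ≤ 2/91 ≈ 0.021978.


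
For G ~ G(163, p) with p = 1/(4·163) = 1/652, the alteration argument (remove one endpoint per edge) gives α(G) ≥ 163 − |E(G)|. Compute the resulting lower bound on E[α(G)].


E[|E(G)|] = C(163, 2)·p = 13203 · (1/652) = 81/4.
E[α(G)] ≥ n − E[|E(G)|] = 163 − 81/4 = 571/4.
Numerically: ≈ 142.750000.
(This is only a lower bound; the true E[α(G)] may be larger.)

E[α(G)] ≥ 571/4 ≈ 142.750000.


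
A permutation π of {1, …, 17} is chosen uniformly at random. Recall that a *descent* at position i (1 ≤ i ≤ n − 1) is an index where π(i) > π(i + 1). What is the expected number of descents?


Write X = Σ X_I over i = 1, …, 16, with X_I the indicator of one descent.
There are 16 indicators.
For each fixed i, the pair (π(i), π(i+1)) is a uniformly random ordered pair of distinct values from {1, …, 17}; by symmetry P[π(i) > π(i+1)] = 1/2.
By linearity: E[X] = 16 · (1/2) = (17 − 1) · (1/2) = 8 ≈ 8.0000.

E[X] = 8 = 8.0000.


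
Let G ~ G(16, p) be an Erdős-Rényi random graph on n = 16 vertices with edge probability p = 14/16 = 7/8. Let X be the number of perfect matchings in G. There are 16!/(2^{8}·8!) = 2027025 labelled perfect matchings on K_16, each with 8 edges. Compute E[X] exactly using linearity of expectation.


K_16 has 16!/(2^{8}·8!) = 2027025 labelled perfect matchings.
For each such perfect matching H, let X_H = 1 if all 8 edges of H are present in G. Then P[X_H = 1] = p^{8} = (7/8)^{8} = 5764801/16777216.
By linearity of expectation: E[X] = Σ_H E[X_H] = 2027025 · p^{8} = 2027025 · 5764801/16777216 = 11685395747025/16777216.
Numerically: E[X] ≈ 6.97e+05.

E[X] = 2027025 · (7/8)^{8} = 11685395747025/16777216 ≈ 6.97e+05.


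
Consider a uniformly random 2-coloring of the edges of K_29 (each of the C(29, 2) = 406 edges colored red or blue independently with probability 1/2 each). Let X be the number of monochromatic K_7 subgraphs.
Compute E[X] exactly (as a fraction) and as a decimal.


Let X = Σ_S X_S over the C(29, 7) = 1560780 subsets S of size 7, where X_S = 1 if the K_7 on S is monochromatic.
For a fixed S, the K_7 on S has C(7, 2) = 21 edges. P[all 21 edges red] = (1/2)^21, and likewise for blue, so P[monochromatic] = 2·(1/2)^21 = 2^{1 − 21} = 1/1048576.
By linearity of expectation: E[X] = C(29, 7) · 2^{1 − 21} = 1560780 · 1/1048576 = 390195/262144.
Numerically: E[X] ≈ 1.488.

E[X] = C(29,7)·2^(1−C(7,2)) = 390195/262144 ≈ 1.488.


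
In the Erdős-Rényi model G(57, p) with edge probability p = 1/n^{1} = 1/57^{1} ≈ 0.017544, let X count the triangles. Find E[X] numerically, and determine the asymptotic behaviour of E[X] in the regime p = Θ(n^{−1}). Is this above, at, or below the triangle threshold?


Number of potential triangles: C(57, 3) = 29260.
Each occurs with probability p³ ≈ (0.017544)³ ≈ 5.3997721e-06.
By linearity: E[X] = C(57, 3)·p³ ≈ 29260 · 5.3997721e-06 ≈ 0.15800.
Here α = 1, so p = 1/n is exactly at the triangle threshold p ~ 1/n. Asymptotically E[X] → c³/6 = 1³/6 = 1/6 ≈ 0.16667, a bounded constant. In this regime the triangle count is asymptotically Poisson(c³/6).

E[X] ≈ 0.15800; in regime p = Θ(1/n^{1}) E[X] stays bounded (at the triangle threshold p ~ 1/n).


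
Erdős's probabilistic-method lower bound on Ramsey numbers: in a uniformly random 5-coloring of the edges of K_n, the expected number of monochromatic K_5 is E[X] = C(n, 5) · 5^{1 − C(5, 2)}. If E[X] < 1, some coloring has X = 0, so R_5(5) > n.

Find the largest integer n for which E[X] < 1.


We need C(n, 5) · 5^{1 − 10} < 1, i.e. C(n, 5) < 5^{10 − 1} = 1953125.
Check values of n near the boundary:
  n = 46: C(46, 5) = 1370754; 1370754 < 1953125? YES
  n = 47: C(47, 5) = 1533939; 1533939 < 1953125? YES
  n = 48: C(48, 5) = 1712304; 1712304 < 1953125? YES
  n = 49: C(49, 5) = 1906884; 1906884 < 1953125? YES
  n = 50: C(50, 5) = 2118760; 2118760 < 1953125? NO
  n = 51: C(51, 5) = 2349060; 2349060 < 1953125? NO
  n = 52: C(52, 5) = 2598960; 2598960 < 1953125? NO
The largest n with C(n, 5) < 1953125 is n = 49 (where E[X] = 1906884/1953125 ≈ 0.97632). Hence R_5(5) > 49, i.e. R_5(5) ≥ 50.

Largest n = 49; hence R_5(5) > 49.


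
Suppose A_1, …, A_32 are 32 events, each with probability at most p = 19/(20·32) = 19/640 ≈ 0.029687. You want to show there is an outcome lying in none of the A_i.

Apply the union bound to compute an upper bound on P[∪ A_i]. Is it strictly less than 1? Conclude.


Union bound: P[∪_{i=1}^{32} A_i] ≤ Σ_i P[A_i] ≤ 32·p = 32·(19/640) = 19/20.
Numerically: 19/20 ≈ 0.950000.
Is 19/20 < 1? YES.
Since P[∪ A_i] ≤ 19/20 < 1, the complement has P[∩ A_i^c] ≥ 1 − 19/20 = 1/20 > 0, so some outcome avoids every A_i.

32·p = 19/20 ≈ 0.950000; existence CERTIFIED by the union bound.


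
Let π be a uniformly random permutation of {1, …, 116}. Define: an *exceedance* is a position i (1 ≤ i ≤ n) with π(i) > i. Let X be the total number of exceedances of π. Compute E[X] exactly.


Write X = Σ_{i=1}^{116} X_i, where X_i = 1_{π(i) > i}.
For each fixed i, π(i) is uniform over {1, …, 116} (marginal of a uniform permutation), so P[π(i) > i] = (n − i)/n. Summing: Σ_{i=1}^{116} (n − i)/n = (0 + 1 + … + 115)/116 = 116(116 − 1)/(2·116) = (116 − 1)/2.
Hence E[X] = Σ_{i=1}^{116} (116 − i)/116 = 115/2 ≈ 57.500000.

E[X] = 115/2 = 57.500000.


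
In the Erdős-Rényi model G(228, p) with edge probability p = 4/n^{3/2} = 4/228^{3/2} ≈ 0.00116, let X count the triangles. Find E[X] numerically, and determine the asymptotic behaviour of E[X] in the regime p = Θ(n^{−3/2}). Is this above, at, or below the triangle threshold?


Number of potential triangles: C(228, 3) = 1949476.
Each occurs with probability p³ ≈ (0.00116)³ ≈ 1.56846e-09.
By linearity: E[X] = C(228, 3)·p³ ≈ 1949476 · 1.56846e-09 ≈ 0.003.
Since α = 3/2 > 1, p = c/n^{3/2} = o(1/n) is below the triangle threshold p ~ 1/n. Asymptotically E[X] ~ (c³/6)·n^{3(1−α)} = (4³/6)·n^{-1.5} → 0, so by Markov's inequality G has no triangles w.h.p.

E[X] ≈ 0.003; in regime p = Θ(1/n^{3/2}) E[X] tends to 0 (below the triangle threshold p ~ 1/n).


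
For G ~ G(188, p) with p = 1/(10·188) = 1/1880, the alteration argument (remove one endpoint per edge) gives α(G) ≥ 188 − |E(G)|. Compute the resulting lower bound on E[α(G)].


E[|E(G)|] = C(188, 2)·p = 17578 · (1/1880) = 187/20.
E[α(G)] ≥ n − E[|E(G)|] = 188 − 187/20 = 3573/20.
Numerically: ≈ 178.6500.
(This is only a lower bound; the true E[α(G)] may be larger.)

E[α(G)] ≥ 3573/20 ≈ 178.6500.


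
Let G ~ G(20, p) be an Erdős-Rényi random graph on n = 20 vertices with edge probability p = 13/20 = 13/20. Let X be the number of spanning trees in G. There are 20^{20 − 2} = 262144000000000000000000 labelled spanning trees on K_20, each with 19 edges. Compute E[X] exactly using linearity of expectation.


K_20 has 20^{20 − 2} = 262144000000000000000000 labelled spanning trees.
For each such spanning tree H, let X_H = 1 if all 19 edges of H are present in G. Then P[X_H = 1] = p^{19} = (13/20)^{19} = 1461920290375446110677/5242880000000000000000000.
By linearity of expectation: E[X] = Σ_H E[X_H] = 262144000000000000000000 · p^{19} = 262144000000000000000000 · 1461920290375446110677/5242880000000000000000000 = 1461920290375446110677/20.
Numerically: E[X] ≈ 7.3096e+19.

E[X] = 262144000000000000000000 · (13/20)^{19} = 1461920290375446110677/20 ≈ 7.3096e+19.


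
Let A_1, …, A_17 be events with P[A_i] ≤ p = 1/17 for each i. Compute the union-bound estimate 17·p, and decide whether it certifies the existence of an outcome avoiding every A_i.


Union bound: P[∪_{i=1}^{17} A_i] ≤ Σ_i P[A_i] ≤ 17·p = 17·(1/17) = 1.
Numerically: 1 ≈ 1.0000.
Is 1 < 1? NO.
Since the bound 1 is ≥ 1, the union bound is uninformative here; it does NOT by itself certify existence.

17·p = 1 ≈ 1.0000; existence NOT certified by the union bound.


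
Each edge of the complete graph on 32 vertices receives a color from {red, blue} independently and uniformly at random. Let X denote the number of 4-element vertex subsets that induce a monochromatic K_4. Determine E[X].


Let X = Σ_S X_S over the C(32, 4) = 35960 subsets S of size 4, where X_S = 1 if the K_4 on S is monochromatic.
For a fixed S, the K_4 on S has C(4, 2) = 6 edges. P[all 6 edges red] = (1/2)^6, and likewise for blue, so P[monochromatic] = 2·(1/2)^6 = 2^{1 − 6} = 1/32.
Summing: E[X] = C(32, 4) · 2^{1 − 6} = 35960 · 1/32 = 4495/4.
Numerically: E[X] ≈ 1123.750000.

E[X] = C(32,4)·2^(1−C(4,2)) = 4495/4 ≈ 1123.750000.


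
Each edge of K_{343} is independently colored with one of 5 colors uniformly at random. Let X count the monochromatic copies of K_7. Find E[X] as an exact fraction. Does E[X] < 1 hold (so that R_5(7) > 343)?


E[X] = C(343, 7) · 5^{1 − 21} = 104200375748469 · 5^{−20} = 104200375748469/95367431640625.
As a reduced fraction: E[X] = 104200375748469/95367431640625 ≈ 1.093.
Is E[X] < 1? NO.
Since E[X] ≥ 1, the first-moment bound is inconclusive at n = 343; it does NOT by itself certify R_5(7) > 343.

E[X] = 104200375748469/95367431640625 ≈ 1.093; E[X] ≥ 1; first-moment method inconclusive here.


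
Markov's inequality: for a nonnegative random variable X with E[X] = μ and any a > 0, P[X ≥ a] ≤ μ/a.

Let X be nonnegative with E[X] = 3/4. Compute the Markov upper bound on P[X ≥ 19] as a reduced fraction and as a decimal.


μ = E[X] = 3/4, a = 19.
Markov: P[X ≥ 19] ≤ μ/a = (3/4)/19 = 3/76.
Numerically: ≈ 0.039.
(Since a = 19 > μ = 0.750, the bound 3/76 is < 1 and informative.)

P[X ≥ 19] ≤ 3/76 ≈ 0.039.


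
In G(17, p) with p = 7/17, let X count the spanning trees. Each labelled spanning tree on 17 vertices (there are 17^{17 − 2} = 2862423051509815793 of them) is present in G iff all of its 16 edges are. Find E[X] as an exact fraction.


K_17 has 17^{17 − 2} = 2862423051509815793 labelled spanning trees.
For each such spanning tree H, let X_H = 1 if all 16 edges of H are present in G. Then P[X_H = 1] = p^{16} = (7/17)^{16} = 33232930569601/48661191875666868481.
Summing the indicators: E[X] = Σ_H E[X_H] = 2862423051509815793 · p^{16} = 2862423051509815793 · 33232930569601/48661191875666868481 = 33232930569601/17.
Numerically: E[X] ≈ 1.95488e+12.

E[X] = 2862423051509815793 · (7/17)^{16} = 33232930569601/17 ≈ 1.95488e+12.


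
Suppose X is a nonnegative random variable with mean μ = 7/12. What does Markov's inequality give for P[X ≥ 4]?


μ = E[X] = 7/12, a = 4.
Markov: P[X ≥ 4] ≤ μ/a = (7/12)/4 = 7/48.
Numerically: ≈ 0.1458.
(Since a = 4 > μ = 0.5833, the bound 7/48 is < 1 and informative.)

P[X ≥ 4] ≤ 7/48 ≈ 0.1458.


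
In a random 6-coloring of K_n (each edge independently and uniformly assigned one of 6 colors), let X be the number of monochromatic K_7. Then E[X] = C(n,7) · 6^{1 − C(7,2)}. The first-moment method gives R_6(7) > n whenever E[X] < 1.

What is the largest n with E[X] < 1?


We need C(n, 7) · 6^{1 − 21} < 1, i.e. C(n, 7) < 6^{21 − 1} = 3656158440062976.
Check values of n near the boundary:
  n = 563: C(563, 7) = 3426622515769596; 3426622515769596 < 3656158440062976? YES
  n = 564: C(564, 7) = 3469685994423792; 3469685994423792 < 3656158440062976? YES
  n = 565: C(565, 7) = 3513212521235560; 3513212521235560 < 3656158440062976? YES
  n = 566: C(566, 7) = 3557206237959440; 3557206237959440 < 3656158440062976? YES
  n = 567: C(567, 7) = 3601671315933933; 3601671315933933 < 3656158440062976? YES
  n = 568: C(568, 7) = 3646611956239704; 3646611956239704 < 3656158440062976? YES
  n = 569: C(569, 7) = 3692032389858348; 3692032389858348 < 3656158440062976? NO
The largest n with C(n, 7) < 3656158440062976 is n = 568 (where E[X] = 16882462760369/16926659444736 ≈ 0.997389). Hence R_6(7) > 568, i.e. R_6(7) ≥ 569.

Largest n = 568; hence R_6(7) > 568.


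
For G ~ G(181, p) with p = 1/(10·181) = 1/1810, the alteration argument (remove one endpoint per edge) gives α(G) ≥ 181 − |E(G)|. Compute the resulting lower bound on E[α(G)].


E[|E(G)|] = C(181, 2)·p = 16290 · (1/1810) = 9.
E[α(G)] ≥ n − E[|E(G)|] = 181 − 9 = 172.
Numerically: ≈ 172.000000.
(This is only a lower bound; the true E[α(G)] may be larger.)

E[α(G)] ≥ 172 ≈ 172.000000.


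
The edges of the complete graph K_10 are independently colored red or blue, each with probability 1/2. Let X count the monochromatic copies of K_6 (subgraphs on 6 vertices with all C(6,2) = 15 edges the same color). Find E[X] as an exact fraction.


Let X = Σ_S X_S over the C(10, 6) = 210 subsets S of size 6, where X_S = 1 if the K_6 on S is monochromatic.
For a fixed S, the K_6 on S has C(6, 2) = 15 edges. P[all 15 edges red] = (1/2)^15, and likewise for blue, so P[monochromatic] = 2·(1/2)^15 = 2^{1 − 15} = 1/16384.
Summing: E[X] = C(10, 6) · 2^{1 − 15} = 210 · 1/16384 = 105/8192.
Numerically: E[X] ≈ 0.01282.

E[X] = C(10,6)·2^(1−C(6,2)) = 105/8192 ≈ 0.01282.


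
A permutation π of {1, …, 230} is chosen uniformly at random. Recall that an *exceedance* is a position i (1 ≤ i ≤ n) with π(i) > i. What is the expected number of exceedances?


Write X = Σ_{i=1}^{230} X_i, where X_i = 1_{π(i) > i}.
For each fixed i, π(i) is uniform over {1, …, 230} (marginal of a uniform permutation), so P[π(i) > i] = (n − i)/n. Summing: Σ_{i=1}^{230} (n − i)/n = (0 + 1 + … + 229)/230 = 230(230 − 1)/(2·230) = (230 − 1)/2.
Hence E[X] = Σ_{i=1}^{230} (230 − i)/230 = 229/2 ≈ 114.5000.

E[X] = 229/2 = 114.5000.


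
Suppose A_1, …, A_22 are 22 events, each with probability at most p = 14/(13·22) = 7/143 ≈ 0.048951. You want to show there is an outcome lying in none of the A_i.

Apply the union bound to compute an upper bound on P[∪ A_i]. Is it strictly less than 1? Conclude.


Union bound: P[∪_{i=1}^{22} A_i] ≤ Σ_i P[A_i] ≤ 22·p = 22·(7/143) = 14/13.
Numerically: 14/13 ≈ 1.076923.
Is 14/13 < 1? NO.
Since the bound 14/13 is ≥ 1, the union bound is uninformative here; it does NOT by itself certify existence.

22·p = 14/13 ≈ 1.076923; existence NOT certified by the union bound.


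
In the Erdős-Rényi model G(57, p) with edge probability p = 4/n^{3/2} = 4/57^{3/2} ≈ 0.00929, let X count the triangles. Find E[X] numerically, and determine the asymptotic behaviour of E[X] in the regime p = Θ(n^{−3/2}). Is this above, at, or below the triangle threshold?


Number of potential triangles: C(57, 3) = 29260.
Each occurs with probability p³ ≈ (0.00929)³ ≈ 8.03051e-07.
By linearity: E[X] = C(57, 3)·p³ ≈ 29260 · 8.03051e-07 ≈ 0.023.
Since α = 3/2 > 1, p = c/n^{3/2} = o(1/n) is below the triangle threshold p ~ 1/n. Asymptotically E[X] ~ (c³/6)·n^{3(1−α)} = (4³/6)·n^{-1.5} → 0, so by Markov's inequality G has no triangles w.h.p.

E[X] ≈ 0.023; in regime p = Θ(1/n^{3/2}) E[X] tends to 0 (below the triangle threshold p ~ 1/n).


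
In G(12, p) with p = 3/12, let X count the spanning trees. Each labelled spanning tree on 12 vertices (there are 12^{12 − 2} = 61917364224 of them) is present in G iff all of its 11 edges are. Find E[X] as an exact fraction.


K_12 has 12^{12 − 2} = 61917364224 labelled spanning trees.
For each such spanning tree H, let X_H = 1 if all 11 edges of H are present in G. Then P[X_H = 1] = p^{11} = (1/4)^{11} = 1/4194304.
By linearity of expectation: E[X] = Σ_H E[X_H] = 61917364224 · p^{11} = 61917364224 · 1/4194304 = 59049/4.
Numerically: E[X] ≈ 14762.2.

E[X] = 61917364224 · (1/4)^{11} = 59049/4 ≈ 14762.2.


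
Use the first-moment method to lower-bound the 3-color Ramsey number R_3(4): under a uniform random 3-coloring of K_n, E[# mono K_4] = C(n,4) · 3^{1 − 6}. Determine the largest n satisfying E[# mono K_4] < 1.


We need C(n, 4) · 3^{1 − 6} < 1, i.e. C(n, 4) < 3^{6 − 1} = 243.
Check values of n near the boundary:
  n = 5: C(5, 4) = 5; 5 < 243? YES
  n = 6: C(6, 4) = 15; 15 < 243? YES
  n = 7: C(7, 4) = 35; 35 < 243? YES
  n = 8: C(8, 4) = 70; 70 < 243? YES
  n = 9: C(9, 4) = 126; 126 < 243? YES
  n = 10: C(10, 4) = 210; 210 < 243? YES
  n = 11: C(11, 4) = 330; 330 < 243? NO
  n = 12: C(12, 4) = 495; 495 < 243? NO
The largest n with C(n, 4) < 243 is n = 10 (where E[X] = 70/81 ≈ 0.8641975). Hence R_3(4) > 10, i.e. R_3(4) ≥ 11.

Largest n = 10; hence R_3(4) > 10.


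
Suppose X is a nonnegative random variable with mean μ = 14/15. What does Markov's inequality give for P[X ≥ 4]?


μ = E[X] = 14/15, a = 4.
Markov: P[X ≥ 4] ≤ μ/a = (14/15)/4 = 7/30.
Numerically: ≈ 0.23333.
(Since a = 4 > μ = 0.93333, the bound 7/30 is < 1 and informative.)

P[X ≥ 4] ≤ 7/30 ≈ 0.23333.


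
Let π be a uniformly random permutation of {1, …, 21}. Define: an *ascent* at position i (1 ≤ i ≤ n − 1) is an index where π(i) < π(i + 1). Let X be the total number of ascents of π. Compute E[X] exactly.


Write X = Σ X_I over i = 1, …, 20, with X_I the indicator of one ascent.
There are 20 indicators.
For each fixed i, the pair (π(i), π(i+1)) is a uniformly random ordered pair of distinct values from {1, …, 21}; by symmetry P[π(i) < π(i+1)] = 1/2.
By linearity: E[X] = 20 · (1/2) = (21 − 1) · (1/2) = 10 ≈ 10.00000.

E[X] = 10 = 10.00000.


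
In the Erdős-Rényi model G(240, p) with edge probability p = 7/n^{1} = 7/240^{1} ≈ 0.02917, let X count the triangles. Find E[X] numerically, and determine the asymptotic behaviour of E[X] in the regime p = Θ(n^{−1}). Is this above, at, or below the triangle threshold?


Number of potential triangles: C(240, 3) = 2275280.
Each occurs with probability p³ ≈ (0.02917)³ ≈ 2.481192e-05.
By linearity: E[X] = C(240, 3)·p³ ≈ 2275280 · 2.481192e-05 ≈ 56.4541.
Here α = 1, so p = 7/n is exactly at the triangle threshold p ~ 1/n. Asymptotically E[X] → c³/6 = 7³/6 = 343/6 ≈ 57.1667, a bounded constant. In this regime the triangle count is asymptotically Poisson(c³/6).

E[X] ≈ 56.4541; in regime p = Θ(1/n^{1}) E[X] stays bounded (at the triangle threshold p ~ 1/n).


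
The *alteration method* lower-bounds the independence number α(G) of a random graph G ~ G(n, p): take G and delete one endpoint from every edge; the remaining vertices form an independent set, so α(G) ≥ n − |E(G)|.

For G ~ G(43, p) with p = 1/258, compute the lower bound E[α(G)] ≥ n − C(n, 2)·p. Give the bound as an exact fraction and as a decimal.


E[|E(G)|] = C(43, 2)·p = 903 · (1/258) = 7/2.
E[α(G)] ≥ n − E[|E(G)|] = 43 − 7/2 = 79/2.
Numerically: ≈ 39.5000.
(This is only a lower bound; the true E[α(G)] may be larger.)

E[α(G)] ≥ 79/2 ≈ 39.5000.


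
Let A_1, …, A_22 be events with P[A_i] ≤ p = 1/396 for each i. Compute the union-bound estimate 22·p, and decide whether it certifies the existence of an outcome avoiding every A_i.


Union bound: P[∪_{i=1}^{22} A_i] ≤ Σ_i P[A_i] ≤ 22·p = 22·(1/396) = 1/18.
Numerically: 1/18 ≈ 0.055556.
Is 1/18 < 1? YES.
Since P[∪ A_i] ≤ 1/18 < 1, the complement has P[∩ A_i^c] ≥ 1 − 1/18 = 17/18 > 0, so some outcome avoids every A_i.

22·p = 1/18 ≈ 0.055556; existence CERTIFIED by the union bound.


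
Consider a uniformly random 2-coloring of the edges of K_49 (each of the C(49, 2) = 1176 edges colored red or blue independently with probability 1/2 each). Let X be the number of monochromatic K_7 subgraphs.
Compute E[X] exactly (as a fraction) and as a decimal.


Let X = Σ_S X_S over the C(49, 7) = 85900584 subsets S of size 7, where X_S = 1 if the K_7 on S is monochromatic.
For a fixed S, the K_7 on S has C(7, 2) = 21 edges. P[all 21 edges red] = (1/2)^21, and likewise for blue, so P[monochromatic] = 2·(1/2)^21 = 2^{1 − 21} = 1/1048576.
Summing: E[X] = C(49, 7) · 2^{1 − 21} = 85900584 · 1/1048576 = 10737573/131072.
Numerically: E[X] ≈ 81.921181.

E[X] = C(49,7)·2^(1−C(7,2)) = 10737573/131072 ≈ 81.921181.


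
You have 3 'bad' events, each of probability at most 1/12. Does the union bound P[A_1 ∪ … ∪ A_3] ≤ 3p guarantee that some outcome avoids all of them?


Union bound: P[∪_{i=1}^{3} A_i] ≤ Σ_i P[A_i] ≤ 3·p = 3·(1/12) = 1/4.
Numerically: 1/4 ≈ 0.250.
Is 1/4 < 1? YES.
Since P[∪ A_i] ≤ 1/4 < 1, the complement has P[∩ A_i^c] ≥ 1 − 1/4 = 3/4 > 0, so some outcome avoids every A_i.

3·p = 1/4 ≈ 0.250; existence CERTIFIED by the union bound.


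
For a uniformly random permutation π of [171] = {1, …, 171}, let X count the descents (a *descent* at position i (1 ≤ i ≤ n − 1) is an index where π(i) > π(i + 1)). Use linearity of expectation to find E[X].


Write X = Σ X_I over i = 1, …, 170, with X_I the indicator of one descent.
There are 170 indicators.
For each fixed i, the pair (π(i), π(i+1)) is a uniformly random ordered pair of distinct values from {1, …, 171}; by symmetry P[π(i) > π(i+1)] = 1/2.
By linearity: E[X] = 170 · (1/2) = (171 − 1) · (1/2) = 85 ≈ 85.000.

E[X] = 85 = 85.000.


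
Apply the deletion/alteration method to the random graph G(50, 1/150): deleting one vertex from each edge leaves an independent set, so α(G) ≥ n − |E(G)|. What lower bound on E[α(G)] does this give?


E[|E(G)|] = C(50, 2)·p = 1225 · (1/150) = 49/6.
E[α(G)] ≥ n − E[|E(G)|] = 50 − 49/6 = 251/6.
Numerically: ≈ 41.833333.
(This is only a lower bound; the true E[α(G)] may be larger.)

E[α(G)] ≥ 251/6 ≈ 41.833333.


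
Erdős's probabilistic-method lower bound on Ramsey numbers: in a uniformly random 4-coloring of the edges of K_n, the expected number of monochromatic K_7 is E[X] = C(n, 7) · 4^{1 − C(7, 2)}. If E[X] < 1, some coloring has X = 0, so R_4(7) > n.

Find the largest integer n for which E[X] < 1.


We need C(n, 7) · 4^{1 − 21} < 1, i.e. C(n, 7) < 4^{21 − 1} = 1099511627776.
Check values of n near the boundary:
  n = 174: C(174, 7) = 847879782984; 847879782984 < 1099511627776? YES
  n = 175: C(175, 7) = 883208107275; 883208107275 < 1099511627776? YES
  n = 176: C(176, 7) = 919790691600; 919790691600 < 1099511627776? YES
  n = 177: C(177, 7) = 957664425960; 957664425960 < 1099511627776? YES
  n = 178: C(178, 7) = 996867063280; 996867063280 < 1099511627776? YES
  n = 179: C(179, 7) = 1037437234460; 1037437234460 < 1099511627776? YES
  n = 180: C(180, 7) = 1079414463600; 1079414463600 < 1099511627776? YES
  n = 181: C(181, 7) = 1122839183400; 1122839183400 < 1099511627776? NO
  n = 182: C(182, 7) = 1167752750736; 1167752750736 < 1099511627776? NO
  n = 183: C(183, 7) = 1214197462413; 1214197462413 < 1099511627776? NO
The largest n with C(n, 7) < 1099511627776 is n = 180 (where E[X] = 67463403975/68719476736 ≈ 0.9817217). Hence R_4(7) > 180, i.e. R_4(7) ≥ 181.

Largest n = 180; hence R_4(7) > 180.


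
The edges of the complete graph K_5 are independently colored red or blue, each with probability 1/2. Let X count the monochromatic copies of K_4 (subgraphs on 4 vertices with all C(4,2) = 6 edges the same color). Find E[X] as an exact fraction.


Let X = Σ_S X_S over the C(5, 4) = 5 subsets S of size 4, where X_S = 1 if the K_4 on S is monochromatic.
For a fixed S, the K_4 on S has C(4, 2) = 6 edges. P[all 6 edges red] = (1/2)^6, and likewise for blue, so P[monochromatic] = 2·(1/2)^6 = 2^{1 − 6} = 1/32.
By linearity of expectation: E[X] = C(5, 4) · 2^{1 − 6} = 5 · 1/32 = 5/32.
Numerically: E[X] ≈ 0.156.

E[X] = C(5,4)·2^(1−C(4,2)) = 5/32 ≈ 0.156.


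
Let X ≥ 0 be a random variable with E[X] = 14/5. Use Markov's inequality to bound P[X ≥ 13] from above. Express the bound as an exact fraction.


μ = E[X] = 14/5, a = 13.
Markov: P[X ≥ 13] ≤ μ/a = (14/5)/13 = 14/65.
Numerically: ≈ 0.215.
(Since a = 13 > μ = 2.800, the bound 14/65 is < 1 and informative.)

P[X ≥ 13] ≤ 14/65 ≈ 0.215.


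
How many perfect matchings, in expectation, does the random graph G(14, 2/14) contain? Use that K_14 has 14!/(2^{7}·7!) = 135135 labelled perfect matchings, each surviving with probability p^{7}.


K_14 has 14!/(2^{7}·7!) = 135135 labelled perfect matchings.
For each such perfect matching H, let X_H = 1 if all 7 edges of H are present in G. Then P[X_H = 1] = p^{7} = (1/7)^{7} = 1/823543.
By linearity: E[X] = Σ_H E[X_H] = 135135 · p^{7} = 135135 · 1/823543 = 19305/117649.
Numerically: E[X] ≈ 0.164.

E[X] = 135135 · (1/7)^{7} = 19305/117649 ≈ 0.164.


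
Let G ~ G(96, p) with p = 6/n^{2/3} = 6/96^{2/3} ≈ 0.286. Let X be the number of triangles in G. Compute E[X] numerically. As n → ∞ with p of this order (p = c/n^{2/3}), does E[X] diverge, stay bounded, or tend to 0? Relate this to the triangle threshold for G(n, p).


Number of potential triangles: C(96, 3) = 142880.
Each occurs with probability p³ ≈ (0.286)³ ≈ 2.34375e-02.
By linearity: E[X] = C(96, 3)·p³ ≈ 142880 · 2.34375e-02 ≈ 3348.750.
Since α = 2/3 < 1, p = c/n^{2/3} ≫ 1/n is above the triangle threshold p ~ 1/n. Asymptotically E[X] ~ (c³/6)·n^{3(1−α)} = (6³/6)·n^{1} → ∞; triangles are abundant w.h.p.

E[X] ≈ 3348.750; in regime p = Θ(1/n^{2/3}) E[X] diverges (above the triangle threshold p ~ 1/n).


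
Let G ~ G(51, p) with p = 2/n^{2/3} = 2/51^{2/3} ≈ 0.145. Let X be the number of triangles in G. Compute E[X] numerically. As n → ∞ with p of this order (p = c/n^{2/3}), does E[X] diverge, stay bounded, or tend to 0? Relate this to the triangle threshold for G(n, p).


Number of potential triangles: C(51, 3) = 20825.
Each occurs with probability p³ ≈ (0.145)³ ≈ 3.07574e-03.
By linearity: E[X] = C(51, 3)·p³ ≈ 20825 · 3.07574e-03 ≈ 64.052.
Since α = 2/3 < 1, p = c/n^{2/3} ≫ 1/n is above the triangle threshold p ~ 1/n. Asymptotically E[X] ~ (c³/6)·n^{3(1−α)} = (2³/6)·n^{1} → ∞; triangles are abundant w.h.p.

E[X] ≈ 64.052; in regime p = Θ(1/n^{2/3}) E[X] diverges (above the triangle threshold p ~ 1/n).


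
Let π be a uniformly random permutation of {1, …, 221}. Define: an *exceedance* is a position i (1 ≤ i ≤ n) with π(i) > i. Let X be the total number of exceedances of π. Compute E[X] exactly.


Write X = Σ_{i=1}^{221} X_i, where X_i = 1_{π(i) > i}.
For each fixed i, π(i) is uniform over {1, …, 221} (marginal of a uniform permutation), so P[π(i) > i] = (n − i)/n. Summing: Σ_{i=1}^{221} (n − i)/n = (0 + 1 + … + 220)/221 = 221(221 − 1)/(2·221) = (221 − 1)/2.
Hence E[X] = Σ_{i=1}^{221} (221 − i)/221 = 110 ≈ 110.00000.

E[X] = 110 = 110.00000.


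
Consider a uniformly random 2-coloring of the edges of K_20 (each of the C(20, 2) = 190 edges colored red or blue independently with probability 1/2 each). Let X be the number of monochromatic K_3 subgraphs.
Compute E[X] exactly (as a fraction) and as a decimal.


Let X = Σ_S X_S over the C(20, 3) = 1140 subsets S of size 3, where X_S = 1 if the K_3 on S is monochromatic.
For a fixed S, the K_3 on S has C(3, 2) = 3 edges. P[all 3 edges red] = (1/2)^3, and likewise for blue, so P[monochromatic] = 2·(1/2)^3 = 2^{1 − 3} = 1/4.
Summing: E[X] = C(20, 3) · 2^{1 − 3} = 1140 · 1/4 = 285.
Numerically: E[X] ≈ 285.0000.

E[X] = C(20,3)·2^(1−C(3,2)) = 285 ≈ 285.0000.


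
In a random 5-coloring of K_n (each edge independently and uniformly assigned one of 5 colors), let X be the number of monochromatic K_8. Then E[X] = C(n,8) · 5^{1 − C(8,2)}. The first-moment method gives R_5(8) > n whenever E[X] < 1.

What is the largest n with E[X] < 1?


We need C(n, 8) · 5^{1 − 28} < 1, i.e. C(n, 8) < 5^{28 − 1} = 7450580596923828125.
Check values of n near the boundary:
  n = 857: C(857, 8) = 6983854138365964575; 6983854138365964575 < 7450580596923828125? YES
  n = 858: C(858, 8) = 7049584530256467771; 7049584530256467771 < 7450580596923828125? YES
  n = 859: C(859, 8) = 7115855595170747139; 7115855595170747139 < 7450580596923828125? YES
  n = 860: C(860, 8) = 7182671140665308145; 7182671140665308145 < 7450580596923828125? YES
  n = 861: C(861, 8) = 7250034996615275865; 7250034996615275865 < 7450580596923828125? YES
  n = 862: C(862, 8) = 7317951015318931845; 7317951015318931845 < 7450580596923828125? YES
  n = 863: C(863, 8) = 7386423071602617757; 7386423071602617757 < 7450580596923828125? YES
  n = 864: C(864, 8) = 7455455062926006708; 7455455062926006708 < 7450580596923828125? NO
  n = 865: C(865, 8) = 7525050909487743060; 7525050909487743060 < 7450580596923828125? NO
The largest n with C(n, 8) < 7450580596923828125 is n = 863 (where E[X] = 7386423071602617757/7450580596923828125 ≈ 0.9913889). Hence R_5(8) > 863, i.e. R_5(8) ≥ 864.

Largest n = 863; hence R_5(8) > 863.


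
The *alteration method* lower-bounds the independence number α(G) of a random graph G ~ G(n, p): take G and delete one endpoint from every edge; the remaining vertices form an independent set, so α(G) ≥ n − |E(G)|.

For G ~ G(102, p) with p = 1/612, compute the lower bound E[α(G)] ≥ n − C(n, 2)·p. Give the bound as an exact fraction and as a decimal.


E[|E(G)|] = C(102, 2)·p = 5151 · (1/612) = 101/12.
E[α(G)] ≥ n − E[|E(G)|] = 102 − 101/12 = 1123/12.
Numerically: ≈ 93.5833.
(This is only a lower bound; the true E[α(G)] may be larger.)

E[α(G)] ≥ 1123/12 ≈ 93.5833.


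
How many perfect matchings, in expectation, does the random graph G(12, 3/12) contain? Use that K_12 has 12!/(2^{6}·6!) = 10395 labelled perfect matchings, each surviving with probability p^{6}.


K_12 has 12!/(2^{6}·6!) = 10395 labelled perfect matchings.
For each such perfect matching H, let X_H = 1 if all 6 edges of H are present in G. Then P[X_H = 1] = p^{6} = (1/4)^{6} = 1/4096.
By linearity: E[X] = Σ_H E[X_H] = 10395 · p^{6} = 10395 · 1/4096 = 10395/4096.
Numerically: E[X] ≈ 2.5378.

E[X] = 10395 · (1/4)^{6} = 10395/4096 ≈ 2.5378.


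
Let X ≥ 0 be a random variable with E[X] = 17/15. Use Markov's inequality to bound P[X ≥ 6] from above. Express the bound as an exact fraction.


μ = E[X] = 17/15, a = 6.
Markov: P[X ≥ 6] ≤ μ/a = (17/15)/6 = 17/90.
Numerically: ≈ 0.1889.
(Since a = 6 > μ = 1.1333, the bound 17/90 is < 1 and informative.)

P[X ≥ 6] ≤ 17/90 ≈ 0.1889.


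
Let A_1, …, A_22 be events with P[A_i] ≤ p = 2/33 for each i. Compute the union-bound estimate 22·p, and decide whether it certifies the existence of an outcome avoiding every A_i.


Union bound: P[∪_{i=1}^{22} A_i] ≤ Σ_i P[A_i] ≤ 22·p = 22·(2/33) = 4/3.
Numerically: 4/3 ≈ 1.333.
Is 4/3 < 1? NO.
Since the bound 4/3 is ≥ 1, the union bound is uninformative here; it does NOT by itself certify existence.

22·p = 4/3 ≈ 1.333; existence NOT certified by the union bound.


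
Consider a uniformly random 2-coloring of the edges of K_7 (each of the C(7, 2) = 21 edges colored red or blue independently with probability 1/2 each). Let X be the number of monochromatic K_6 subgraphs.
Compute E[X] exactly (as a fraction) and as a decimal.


Let X = Σ_S X_S over the C(7, 6) = 7 subsets S of size 6, where X_S = 1 if the K_6 on S is monochromatic.
For a fixed S, the K_6 on S has C(6, 2) = 15 edges. P[all 15 edges red] = (1/2)^15, and likewise for blue, so P[monochromatic] = 2·(1/2)^15 = 2^{1 − 15} = 1/16384.
By linearity of expectation: E[X] = C(7, 6) · 2^{1 − 15} = 7 · 1/16384 = 7/16384.
Numerically: E[X] ≈ 0.0004.

E[X] = C(7,6)·2^(1−C(6,2)) = 7/16384 ≈ 0.0004.


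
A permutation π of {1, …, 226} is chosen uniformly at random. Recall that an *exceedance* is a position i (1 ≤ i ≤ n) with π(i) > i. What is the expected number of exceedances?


Write X = Σ_{i=1}^{226} X_i, where X_i = 1_{π(i) > i}.
For each fixed i, π(i) is uniform over {1, …, 226} (marginal of a uniform permutation), so P[π(i) > i] = (n − i)/n. Summing: Σ_{i=1}^{226} (n − i)/n = (0 + 1 + … + 225)/226 = 226(226 − 1)/(2·226) = (226 − 1)/2.
Hence E[X] = Σ_{i=1}^{226} (226 − i)/226 = 225/2 ≈ 112.5000.

E[X] = 225/2 = 112.5000.


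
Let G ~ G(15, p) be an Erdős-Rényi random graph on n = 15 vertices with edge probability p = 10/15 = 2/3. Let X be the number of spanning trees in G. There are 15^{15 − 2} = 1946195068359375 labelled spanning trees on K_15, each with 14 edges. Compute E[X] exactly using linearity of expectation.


K_15 has 15^{15 − 2} = 1946195068359375 labelled spanning trees.
For each such spanning tree H, let X_H = 1 if all 14 edges of H are present in G. Then P[X_H = 1] = p^{14} = (2/3)^{14} = 16384/4782969.
Summing the indicators: E[X] = Σ_H E[X_H] = 1946195068359375 · p^{14} = 1946195068359375 · 16384/4782969 = 20000000000000/3.
Numerically: E[X] ≈ 6.6667e+12.

E[X] = 1946195068359375 · (2/3)^{14} = 20000000000000/3 ≈ 6.6667e+12.


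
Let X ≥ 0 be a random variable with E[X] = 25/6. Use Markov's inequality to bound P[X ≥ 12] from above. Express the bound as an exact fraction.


μ = E[X] = 25/6, a = 12.
Markov: P[X ≥ 12] ≤ μ/a = (25/6)/12 = 25/72.
Numerically: ≈ 0.3472.
(Since a = 12 > μ = 4.1667, the bound 25/72 is < 1 and informative.)

P[X ≥ 12] ≤ 25/72 ≈ 0.3472.


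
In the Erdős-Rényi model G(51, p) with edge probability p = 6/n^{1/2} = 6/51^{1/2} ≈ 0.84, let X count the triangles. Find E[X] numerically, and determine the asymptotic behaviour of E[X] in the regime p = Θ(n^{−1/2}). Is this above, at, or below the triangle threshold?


Number of potential triangles: C(51, 3) = 20825.
Each occurs with probability p³ ≈ (0.84)³ ≈ 5.93060e-01.
By linearity: E[X] = C(51, 3)·p³ ≈ 20825 · 5.93060e-01 ≈ 12350.470.
Since α = 1/2 < 1, p = c/n^{1/2} ≫ 1/n is above the triangle threshold p ~ 1/n. Asymptotically E[X] ~ (c³/6)·n^{3(1−α)} = (6³/6)·n^{1.5} → ∞; triangles are abundant w.h.p.

E[X] ≈ 12350.470; in regime p = Θ(1/n^{1/2}) E[X] diverges (above the triangle threshold p ~ 1/n).


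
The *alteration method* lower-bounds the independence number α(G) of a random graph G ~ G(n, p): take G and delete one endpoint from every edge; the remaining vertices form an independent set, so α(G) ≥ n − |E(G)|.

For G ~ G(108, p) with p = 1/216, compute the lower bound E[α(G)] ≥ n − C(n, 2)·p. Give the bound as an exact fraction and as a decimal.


E[|E(G)|] = C(108, 2)·p = 5778 · (1/216) = 107/4.
E[α(G)] ≥ n − E[|E(G)|] = 108 − 107/4 = 325/4.
Numerically: ≈ 81.25000.
(This is only a lower bound; the true E[α(G)] may be larger.)

E[α(G)] ≥ 325/4 ≈ 81.25000.


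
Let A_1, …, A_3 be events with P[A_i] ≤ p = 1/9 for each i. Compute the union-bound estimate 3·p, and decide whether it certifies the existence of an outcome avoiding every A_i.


Union bound: P[∪_{i=1}^{3} A_i] ≤ Σ_i P[A_i] ≤ 3·p = 3·(1/9) = 1/3.
Numerically: 1/3 ≈ 0.333.
Is 1/3 < 1? YES.
Since P[∪ A_i] ≤ 1/3 < 1, the complement has P[∩ A_i^c] ≥ 1 − 1/3 = 2/3 > 0, so some outcome avoids every A_i.

3·p = 1/3 ≈ 0.333; existence CERTIFIED by the union bound.


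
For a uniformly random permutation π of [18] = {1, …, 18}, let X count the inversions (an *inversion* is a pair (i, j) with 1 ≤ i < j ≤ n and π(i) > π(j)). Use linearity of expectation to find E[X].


Write X = Σ X_I over the C(18, 2) = 153 pairs i < j, with X_I the indicator of one inversion.
There are 153 indicators.
For each fixed pair i < j, the values π(i) and π(j) are two distinct elements of {1, …, 18} in uniformly random order; by symmetry P[π(i) > π(j)] = 1/2.
By linearity: E[X] = 153 · (1/2) = C(18, 2) · (1/2) = 153/2 = 153/2 ≈ 76.5000.

E[X] = 153/2 = 76.5000.


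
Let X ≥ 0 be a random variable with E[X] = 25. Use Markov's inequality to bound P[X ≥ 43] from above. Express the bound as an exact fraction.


μ = E[X] = 25, a = 43.
Markov: P[X ≥ 43] ≤ μ/a = (25)/43 = 25/43.
Numerically: ≈ 0.58140.
(Since a = 43 > μ = 25.00000, the bound 25/43 is < 1 and informative.)

P[X ≥ 43] ≤ 25/43 ≈ 0.58140.


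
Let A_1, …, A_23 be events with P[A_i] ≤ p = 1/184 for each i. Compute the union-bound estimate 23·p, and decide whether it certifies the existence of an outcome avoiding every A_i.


Union bound: P[∪_{i=1}^{23} A_i] ≤ Σ_i P[A_i] ≤ 23·p = 23·(1/184) = 1/8.
Numerically: 1/8 ≈ 0.1250.
Is 1/8 < 1? YES.
Since P[∪ A_i] ≤ 1/8 < 1, the complement has P[∩ A_i^c] ≥ 1 − 1/8 = 7/8 > 0, so some outcome avoids every A_i.

23·p = 1/8 ≈ 0.1250; existence CERTIFIED by the union bound.


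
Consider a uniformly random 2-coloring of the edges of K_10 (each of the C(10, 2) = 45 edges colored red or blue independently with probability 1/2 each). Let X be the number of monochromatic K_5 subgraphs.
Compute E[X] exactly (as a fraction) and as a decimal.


Let X = Σ_S X_S over the C(10, 5) = 252 subsets S of size 5, where X_S = 1 if the K_5 on S is monochromatic.
For a fixed S, the K_5 on S has C(5, 2) = 10 edges. P[all 10 edges red] = (1/2)^10, and likewise for blue, so P[monochromatic] = 2·(1/2)^10 = 2^{1 − 10} = 1/512.
By linearity: E[X] = C(10, 5) · 2^{1 − 10} = 252 · 1/512 = 63/128.
Numerically: E[X] ≈ 0.49219.

E[X] = C(10,5)·2^(1−C(5,2)) = 63/128 ≈ 0.49219.


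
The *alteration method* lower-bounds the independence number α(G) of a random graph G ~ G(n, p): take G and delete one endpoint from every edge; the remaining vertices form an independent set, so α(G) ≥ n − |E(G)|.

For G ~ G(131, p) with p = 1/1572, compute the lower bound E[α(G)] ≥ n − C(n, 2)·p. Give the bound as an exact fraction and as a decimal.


E[|E(G)|] = C(131, 2)·p = 8515 · (1/1572) = 65/12.
E[α(G)] ≥ n − E[|E(G)|] = 131 − 65/12 = 1507/12.
Numerically: ≈ 125.583.
(This is only a lower bound; the true E[α(G)] may be larger.)

E[α(G)] ≥ 1507/12 ≈ 125.583.


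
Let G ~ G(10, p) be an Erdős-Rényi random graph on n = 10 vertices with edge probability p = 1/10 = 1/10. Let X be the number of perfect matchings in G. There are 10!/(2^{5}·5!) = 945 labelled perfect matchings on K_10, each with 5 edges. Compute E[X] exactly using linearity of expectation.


K_10 has 10!/(2^{5}·5!) = 945 labelled perfect matchings.
For each such perfect matching H, let X_H = 1 if all 5 edges of H are present in G. Then P[X_H = 1] = p^{5} = (1/10)^{5} = 1/100000.
Summing the indicators: E[X] = Σ_H E[X_H] = 945 · p^{5} = 945 · 1/100000 = 189/20000.
Numerically: E[X] ≈ 0.00945.

E[X] = 945 · (1/10)^{5} = 189/20000 ≈ 0.00945.
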